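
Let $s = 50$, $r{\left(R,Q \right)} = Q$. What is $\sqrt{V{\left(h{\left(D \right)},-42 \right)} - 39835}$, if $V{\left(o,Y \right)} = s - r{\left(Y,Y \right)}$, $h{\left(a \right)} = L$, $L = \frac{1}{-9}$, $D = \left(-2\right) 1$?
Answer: $i \sqrt{39743} \approx 199.36 i$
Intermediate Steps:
$D = -2$
$L = - \frac{1}{9} \approx -0.11111$
$h{\left(a \right)} = - \frac{1}{9}$
$V{\left(o,Y \right)} = 50 - Y$
$\sqrt{V{\left(h{\left(D \right)},-42 \right)} - 39835} = \sqrt{\left(50 - -42\right) - 39835} = \sqrt{\left(50 + 42\right) - 39835} = \sqrt{92 - 39835} = \sqrt{-39743} = i \sqrt{39743}$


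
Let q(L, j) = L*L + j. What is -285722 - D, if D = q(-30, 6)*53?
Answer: -333740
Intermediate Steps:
q(L, j) = j + L**2 (q(L, j) = L**2 + j = j + L**2)
D = 48018 (D = (6 + (-30)**2)*53 = (6 + 900)*53 = 906*53 = 48018)
-285722 - D = -285722 - 1*48018 = -285722 - 48018 = -333740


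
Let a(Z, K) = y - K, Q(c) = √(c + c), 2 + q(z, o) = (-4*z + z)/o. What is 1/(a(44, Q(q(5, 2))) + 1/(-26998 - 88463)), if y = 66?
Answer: 46308520575/3069693199396 + 13331242521*I*√19/58324170788524 ≈ 0.015086 + 0.00099632*I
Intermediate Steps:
q(z, o) = -2 - 3*z/o (q(z, o) = -2 + (-4*z + z)/o = -2 + (-3*z)/o = -2 - 3*z/o)
Q(c) = √2*√c (Q(c) = √(2*c) = √2*√c)
a(Z, K) = 66 - K
1/(a(44, Q(q(5, 2))) + 1/(-26998 - 88463)) = 1/((66 - √2*√(-2 - 3*5/2)) + 1/(-26998 - 88463)) = 1/((66 - √2*√(-2 - 3*5*½)) + 1/(-115461)) = 1/((66 - √2*√(-2 - 15/2)) - 1/115461) = 1/((66 - √2*√(-19/2)) - 1/115461) = 1/((66 - √2*I*√38/2) - 1/115461) = 1/((66 - I*√19) - 1/115461) = 1/(7620425/115461 - I*√19)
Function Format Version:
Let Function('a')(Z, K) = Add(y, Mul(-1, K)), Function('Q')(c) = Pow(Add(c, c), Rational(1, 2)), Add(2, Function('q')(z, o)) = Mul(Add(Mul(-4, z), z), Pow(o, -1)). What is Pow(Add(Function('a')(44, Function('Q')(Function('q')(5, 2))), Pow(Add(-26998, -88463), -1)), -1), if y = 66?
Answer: Add(Rational(46308520575, 3069693199396), Mul(Rational(13331242521, 58324170788524), I, Pow(19, Rational(1, 2)))) ≈ Add(0.015086, Mul(0.00099632, I))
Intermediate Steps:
Function('q')(z, o) = Add(-2, Mul(-3, z, Pow(o, -1))) (Function('q')(z, o) = Add(-2, Mul(Add(Mul(-4, z), z), Pow(o, -1))) = Add(-2, Mul(Mul(-3, z), Pow(o, -1))) = Add(-2, Mul(-3, z, Pow(o, -1))))
Function('Q')(c) = Mul(Pow(2, Rational(1, 2)), Pow(c, Rational(1, 2))) (Function('Q')(c) = Pow(Mul(2, c), Rational(1, 2)) = Mul(Pow(2, Rational(1, 2)), Pow(c, Rational(1, 2))))
Function('a')(Z, K) = Add(66, Mul(-1, K))
Pow(Add(Function('a')(44, Function('Q')(Function('q')(5, 2))), Pow(Add(-26998, -88463), -1)), -1) = Pow(Add(Add(66, Mul(-1, Mul(Pow(2, Rational(1, 2)), Pow(Add(-2, Mul(-3, 5, Pow(2, -1))), Rational(1, 2))))), Pow(Add(-26998, -88463), -1)), -1) = Pow(Add(Add(66, Mul(-1, Mul(Pow(2, Rational(1, 2)), Pow(Add(-2, Mul(-3, 5, Rational(1, 2))), Rational(1, 2))))), Pow(-115461, -1)), -1) = Pow(Add(Add(66, Mul(-1, Mul(Pow(2, Rational(1, 2)), Pow(Add(-2, Rational(-15, 2)), Rational(1, 2))))), Rational(-1, 115461)), -1) = Pow(Add(Add(66, Mul(-1, Mul(Pow(2, Rational(1, 2)), Pow(Rational(-19, 2), Rational(1, 2))))), Rational(-1, 115461)), -1) = Pow(Add(Add(66, Mul(-1, Mul(Pow(2, Rational(1, 2)), Mul(Rational(1, 2), I, Pow(38, Rational(1, 2)))))), Rational(-1, 115461)), -1) = Pow(Add(Add(66, Mul(-1, Mul(I, Pow(19, Rational(1, 2))))), Rational(-1, 115461)), -1) = Pow(Add(Add(66, Mul(-1, I, Pow(19, Rational(1, 2)))), Rational(-1, 115461)), -1) = Pow(Add(Rational(7620425, 115461), Mul(-1, I, Pow(19, Rational(1, 2)))), -1)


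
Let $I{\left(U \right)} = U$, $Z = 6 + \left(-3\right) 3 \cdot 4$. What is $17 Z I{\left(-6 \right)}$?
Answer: $3060$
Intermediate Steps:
$Z = -30$ ($Z = 6 - 36 = -30$)
$17 Z I{\left(-6 \right)} = 17 \left(-30\right) \left(-6\right) = \left(-510\right) \left(-6\right) = 3060$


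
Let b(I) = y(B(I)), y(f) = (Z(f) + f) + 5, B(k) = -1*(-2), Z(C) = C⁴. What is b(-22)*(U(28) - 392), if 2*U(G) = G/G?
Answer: -18009/2 ≈ -9004.5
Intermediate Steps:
B(k) = 2
y(f) = 5 + f + f⁴ (y(f) = (f⁴ + f) + 5 = (f + f⁴) + 5 = 5 + f + f⁴)
b(I) = 23 (b(I) = 5 + 2 + 2⁴ = 5 + 2 + 16 = 23)
U(G) = ½ (U(G) = (G/G)/2 = (½)*1 = ½)
b(-22)*(U(28) - 392) = 23*(½ - 392) = 23*(-783/2) = -18009/2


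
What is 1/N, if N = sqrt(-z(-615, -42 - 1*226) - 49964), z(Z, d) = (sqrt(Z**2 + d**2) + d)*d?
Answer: 1/(2*sqrt(-30447 + 67*sqrt(450049))) ≈ 0.0041522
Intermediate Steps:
z(Z, d) = d*(d + sqrt(Z**2 + d**2)) (z(Z, d) = (d + sqrt(Z**2 + d**2))*d = d*(d + sqrt(Z**2 + d**2)))
N = sqrt(-121788 + 268*sqrt(450049)) (N = sqrt(-(-42 - 1*226)*((-42 - 1*226) + sqrt((-615)**2 + (-42 - 1*226)**2)) - 49964) = sqrt(-(-42 - 226)*((-42 - 226) + sqrt(378225 + (-42 - 226)**2)) - 49964) = sqrt(-(-268)*(-268 + sqrt(378225 + (-268)**2)) - 49964) = sqrt(-(-268)*(-268 + sqrt(378225 + 71824)) - 49964) = sqrt(-(-268)*(-268 + sqrt(450049)) - 49964) = sqrt(-(71824 - 268*sqrt(450049)) - 49964) = sqrt((-71824 + 268*sqrt(450049)) - 49964) = sqrt(-121788 + 268*sqrt(450049)) ≈ 240.84)
1/N = 1/(2*sqrt(-30447 + 67*sqrt(450049)))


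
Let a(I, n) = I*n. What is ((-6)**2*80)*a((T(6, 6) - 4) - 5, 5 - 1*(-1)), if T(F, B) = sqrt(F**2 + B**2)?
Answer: -155520 + 103680*sqrt(2) ≈ -8894.3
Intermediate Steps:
T(F, B) = sqrt(B**2 + F**2)
((-6)**2*80)*a((T(6, 6) - 4) - 5, 5 - 1*(-1)) = ((-6)**2*80)*(((sqrt(6**2 + 6**2) - 4) - 5)*(5 - 1*(-1))) = (36*80)*(((sqrt(36 + 36) - 4) - 5)*(5 + 1)) = 2880*(((sqrt(72) - 4) - 5)*6) = 2880*(((6*sqrt(2) - 4) - 5)*6) = 2880*(((-4 + 6*sqrt(2)) - 5)*6) = 2880*((-9 + 6*sqrt(2))*6) = 2880*(-54 + 36*sqrt(2)) = -155520 + 103680*sqrt(2)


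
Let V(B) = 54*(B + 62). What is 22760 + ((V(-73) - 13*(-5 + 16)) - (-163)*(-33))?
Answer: 16644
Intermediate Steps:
V(B) = 3348 + 54*B (V(B) = 54*(62 + B) = 3348 + 54*B)
22760 + ((V(-73) - 13*(-5 + 16)) - (-163)*(-33)) = 22760 + (((3348 + 54*(-73)) - 13*(-5 + 16)) - (-163)*(-33)) = 22760 + (((3348 - 3942) - 13*11) - 1*5379) = 22760 + ((-594 - 1*143) - 5379) = 22760 + ((-594 - 143) - 5379) = 22760 + (-737 - 5379) = 22760 - 6116 = 16644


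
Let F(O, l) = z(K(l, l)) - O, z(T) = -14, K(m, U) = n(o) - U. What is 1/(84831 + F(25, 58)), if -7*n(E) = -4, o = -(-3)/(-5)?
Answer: 1/84792 ≈ 1.1794e-5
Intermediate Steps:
o = -3/5 (o = -(-3)*(-1)/5 = -1*3/5 = -3/5 ≈ -0.60000)
n(E) = 4/7 (n(E) = -1/7*(-4) = 4/7)
K(m, U) = 4/7 - U
F(O, l) = -14 - O
1/(84831 + F(25, 58)) = 1/(84831 + (-14 - 1*25)) = 1/(84831 + (-14 - 25)) = 1/(84831 - 39) = 1/84792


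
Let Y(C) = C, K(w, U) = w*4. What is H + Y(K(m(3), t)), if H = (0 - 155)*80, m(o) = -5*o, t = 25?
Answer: -12460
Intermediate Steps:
K(w, U) = 4*w
H = -12400 (H = -155*80 = -12400)
H + Y(K(m(3), t)) = -12400 + 4*(-5*3) = -12400 + 4*(-15) = -12400 - 60 = -12460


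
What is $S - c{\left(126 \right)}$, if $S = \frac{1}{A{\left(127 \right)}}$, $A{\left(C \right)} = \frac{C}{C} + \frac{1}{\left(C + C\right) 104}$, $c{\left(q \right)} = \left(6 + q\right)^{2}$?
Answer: $- \frac{460263392}{26417} \approx -17423.0$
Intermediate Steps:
$A{\left(C \right)} = 1 + \frac{1}{208 C}$ ($A{\left(C \right)} = 1 + \frac{1}{2 C} \frac{1}{104} = 1 + \frac{1}{208 C}$)
$S = \frac{26416}{26417}$ ($S = \frac{1}{\frac{1}{127} \left(\frac{1}{208} + 127\right)} = \frac{1}{\frac{1}{127} \cdot \frac{26417}{208}} = \frac{1}{\frac{26417}{26416}} = \frac{26416}{26417} \approx 0.99996$)
$S - c{\left(126 \right)} = \frac{26416}{26417} - \left(6 + 126\right)^{2} = \frac{26416}{26417} - 132^{2} = \frac{26416}{26417} - 17424 = - \frac{460263392}{26417}$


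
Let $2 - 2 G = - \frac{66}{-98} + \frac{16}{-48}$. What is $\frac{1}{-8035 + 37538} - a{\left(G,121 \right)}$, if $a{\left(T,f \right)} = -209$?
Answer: $\frac{6166128}{29503} \approx 209.0$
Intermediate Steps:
$G = \frac{122}{147}$ ($G = 1 - \frac{- \frac{66}{-98} + \frac{16}{-48}}{2} = 1 - \frac{\left(-66\right) \left(- \frac{1}{98}\right) + 16 \left(- \frac{1}{48}\right)}{2} = 1 - \frac{\frac{33}{49} - \frac{1}{3}}{2} = 1 - \frac{25}{147} = \frac{122}{147} \approx 0.82993$)
$\frac{1}{-8035 + 37538} - a{\left(G,121 \right)} = \frac{1}{-8035 + 37538} - -209 = \frac{1}{29503} + 209 = \frac{6166128}{29503}$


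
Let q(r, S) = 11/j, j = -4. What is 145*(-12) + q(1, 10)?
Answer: -6971/4 ≈ -1742.8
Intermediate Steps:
q(r, S) = -11/4 (q(r, S) = 11/(-4) = 11*(-¼) = -11/4)
145*(-12) + q(1, 10) = 145*(-12) - 11/4 = -1740 - 11/4 = -6971/4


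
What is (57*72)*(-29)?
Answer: -119016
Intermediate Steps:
(57*72)*(-29) = 4104*(-29) = -119016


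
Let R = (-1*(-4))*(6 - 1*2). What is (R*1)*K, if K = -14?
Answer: -224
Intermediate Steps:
R = 16 (R = 4*(6 - 2) = 4*4 = 16)
(R*1)*K = (16*1)*(-14) = 16*(-14) = -224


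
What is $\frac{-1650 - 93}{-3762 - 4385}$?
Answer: $\frac{1743}{8147} \approx 0.21394$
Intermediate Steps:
$\frac{-1650 - 93}{-3762 - 4385} = - \frac{1743}{-8147} = \left(-1743\right) \left(- \frac{1}{8147}\right) = \frac{1743}{8147}$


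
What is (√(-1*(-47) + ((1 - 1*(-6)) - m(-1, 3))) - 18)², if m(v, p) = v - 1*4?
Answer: (18 - √59)² ≈ 106.48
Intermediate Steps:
m(v, p) = -4 + v (m(v, p) = v - 4 = -4 + v)
(√(-1*(-47) + ((1 - 1*(-6)) - m(-1, 3))) - 18)² = (√(-1*(-47) + ((1 - 1*(-6)) - (-4 - 1))) - 18)² = (√(47 + ((1 + 6) - 1*(-5))) - 18)² = (√(47 + (7 + 5)) - 18)² = (√(47 + 12) - 18)² = (√59 - 18)² = (-18 + √59)²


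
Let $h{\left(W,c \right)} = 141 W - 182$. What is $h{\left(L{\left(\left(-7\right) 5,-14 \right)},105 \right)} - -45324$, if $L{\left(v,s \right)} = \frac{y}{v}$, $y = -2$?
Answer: $\frac{1580252}{35} \approx 45150.0$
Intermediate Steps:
$L{\left(v,s \right)} = - \frac{2}{v}$
$h{\left(W,c \right)} = -182 + 141 W$
$h{\left(L{\left(\left(-7\right) 5,-14 \right)},105 \right)} - -45324 = \left(-182 + 141 \left(- \frac{2}{\left(-7\right) 5}\right)\right) - -45324 = \left(-182 + 141 \left(- \frac{2}{-35}\right)\right) + 45324 = \left(-182 + 141 \left(\left(-2\right) \left(- \frac{1}{35}\right)\right)\right) + 45324 = \left(-182 + 141 \cdot \frac{2}{35}\right) + 45324 = \left(-182 + \frac{282}{35}\right) + 45324 = - \frac{6088}{35} + 45324 = \frac{1580252}{35}$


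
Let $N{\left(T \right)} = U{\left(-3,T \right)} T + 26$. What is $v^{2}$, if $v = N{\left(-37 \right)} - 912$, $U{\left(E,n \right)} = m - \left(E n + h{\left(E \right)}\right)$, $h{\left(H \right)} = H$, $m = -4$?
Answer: $10614564$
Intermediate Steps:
$U{\left(E,n \right)} = -4 - E - E n$ ($U{\left(E,n \right)} = -4 - \left(E n + E\right) = -4 - \left(E + E n\right) = -4 - E - E n$)
$N{\left(T \right)} = 26 + T \left(-1 + 3 T\right)$ ($N{\left(T \right)} = \left(-4 - -3 - - 3 T\right) T + 26 = \left(-4 + 3 + 3 T\right) T + 26 = \left(-1 + 3 T\right) T + 26 = T \left(-1 + 3 T\right) + 26 = 26 + T \left(-1 + 3 T\right)$)
$v = 3258$ ($v = \left(26 - 37 \left(-1 + 3 \left(-37\right)\right)\right) - 912 = \left(26 - 37 \left(-1 - 111\right)\right) - 912 = \left(26 - -4144\right) - 912 = \left(26 + 4144\right) - 912 = 4170 - 912 = 3258$)
$v^{2} = 3258^{2} = 10614564$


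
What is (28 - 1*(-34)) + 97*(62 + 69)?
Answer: 12769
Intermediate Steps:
(28 - 1*(-34)) + 97*(62 + 69) = (28 + 34) + 97*131 = 62 + 12707 = 12769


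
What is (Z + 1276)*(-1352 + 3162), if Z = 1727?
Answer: 5435430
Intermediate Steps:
(Z + 1276)*(-1352 + 3162) = (1727 + 1276)*(-1352 + 3162) = 3003*1810 = 5435430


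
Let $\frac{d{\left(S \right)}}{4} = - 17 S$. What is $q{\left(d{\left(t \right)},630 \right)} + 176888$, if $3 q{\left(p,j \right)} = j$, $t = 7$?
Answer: $177098$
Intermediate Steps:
$d{\left(S \right)} = - 68 S$ ($d{\left(S \right)} = 4 \left(- 17 S\right) = - 68 S$)
$q{\left(p,j \right)} = \frac{j}{3}$
$q{\left(d{\left(t \right)},630 \right)} + 176888 = \frac{1}{3} \cdot 630 + 176888 = 210 + 176888 = 177098$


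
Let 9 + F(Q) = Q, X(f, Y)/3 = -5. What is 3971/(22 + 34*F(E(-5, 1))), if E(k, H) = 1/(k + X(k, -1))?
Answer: -39710/2857 ≈ -13.899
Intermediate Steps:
X(f, Y) = -15 (X(f, Y) = 3*(-5) = -15)
E(k, H) = 1/(-15 + k) (E(k, H) = 1/(k - 15) = 1/(-15 + k))
F(Q) = -9 + Q
3971/(22 + 34*F(E(-5, 1))) = 3971/(22 + 34*(-9 + 1/(-15 - 5))) = 3971/(22 + 34*(-9 + 1/(-20))) = 3971/(22 + 34*(-9 - 1/20)) = 3971/(22 + 34*(-181/20)) = 3971/(22 - 3077/10) = 3971/(-2857/10) = 3971*(-10/2857) = -39710/2857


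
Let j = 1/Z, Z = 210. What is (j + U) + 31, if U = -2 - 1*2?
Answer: 5671/210 ≈ 27.005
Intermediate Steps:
U = -4 (U = -2 - 2 = -4)
j = 1/210 ≈ 0.0047619
(j + U) + 31 = (1/210 - 4) + 31 = -839/210 + 31 = 5671/210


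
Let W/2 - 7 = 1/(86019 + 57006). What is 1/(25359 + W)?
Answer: 143025/3628973327 ≈ 3.9412e-5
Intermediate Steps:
W = 2002352/143025 (W = 14 + 2/(86019 + 57006) = 14 + 2/143025 = 2002352/143025 ≈ 14.000)
1/(25359 + W) = 1/(25359 + 2002352/143025) = 1/(3628973327/143025) = 143025/3628973327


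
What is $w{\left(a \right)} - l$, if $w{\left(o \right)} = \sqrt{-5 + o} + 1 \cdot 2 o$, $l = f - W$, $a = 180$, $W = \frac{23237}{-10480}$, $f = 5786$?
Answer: $- \frac{56887717}{10480} + 5 \sqrt{7} \approx -5415.0$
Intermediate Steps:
$W = - \frac{23237}{10480}$ ($W = 23237 \left(- \frac{1}{10480}\right) = - \frac{23237}{10480} \approx -2.2173$)
$l = \frac{60660517}{10480}$ ($l = 5786 - - \frac{23237}{10480} = 5786 + \frac{23237}{10480} = \frac{60660517}{10480} \approx 5788.2$)
$w{\left(o \right)} = \sqrt{-5 + o} + 2 o$
$w{\left(a \right)} - l = \left(\sqrt{-5 + 180} + 2 \cdot 180\right) - \frac{60660517}{10480} = \left(\sqrt{175} + 360\right) - \frac{60660517}{10480} = \left(5 \sqrt{7} + 360\right) - \frac{60660517}{10480} = \left(360 + 5 \sqrt{7}\right) - \frac{60660517}{10480} = - \frac{56887717}{10480} + 5 \sqrt{7}$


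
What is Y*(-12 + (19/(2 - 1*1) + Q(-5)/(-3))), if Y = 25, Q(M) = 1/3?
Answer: 1550/9 ≈ 172.22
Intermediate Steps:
Q(M) = ⅓
Y*(-12 + (19/(2 - 1*1) + Q(-5)/(-3))) = 25*(-12 + (19/(2 - 1*1) + (⅓)/(-3))) = 25*(-12 + (19/(2 - 1) + (⅓)*(-⅓))) = 25*(-12 + (19/1 - ⅑)) = 25*(-12 + (19*1 - ⅑)) = 25*(-12 + (19 - ⅑)) = 25*(-12 + 170/9) = 25*(62/9) = 1550/9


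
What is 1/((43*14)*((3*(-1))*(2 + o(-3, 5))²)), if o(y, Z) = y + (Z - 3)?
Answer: -1/1806 ≈ -0.00055371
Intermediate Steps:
o(y, Z) = -3 + Z + y (o(y, Z) = y + (-3 + Z) = -3 + Z + y)
1/((43*14)*((3*(-1))*(2 + o(-3, 5))²)) = 1/((43*14)*((3*(-1))*(2 + (-3 + 5 - 3))²)) = 1/(602*(-3*(2 - 1)²)) = 1/(602*(-3*1²)) = 1/(602*(-3*1)) = 1/(602*(-3)) = 1/(-1806) = -1/1806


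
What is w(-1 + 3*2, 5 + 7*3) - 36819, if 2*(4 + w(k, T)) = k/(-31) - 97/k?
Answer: -5709081/155 ≈ -36833.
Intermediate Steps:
w(k, T) = -4 - 97/(2*k) - k/62 (w(k, T) = -4 + (k/(-31) - 97/k)/2 = -4 + (k*(-1/31) - 97/k)/2 = -4 + (-k/31 - 97/k)/2 = -4 + (-97/k - k/31)/2 = -4 + (-97/(2*k) - k/62) = -4 - 97/(2*k) - k/62)
w(-1 + 3*2, 5 + 7*3) - 36819 = (-3007 - (-1 + 3*2)*(248 + (-1 + 3*2)))/(62*(-1 + 3*2)) - 36819 = (-3007 - (-1 + 6)*(248 + (-1 + 6)))/(62*(-1 + 6)) - 36819 = (1/62)*(-3007 - 1*5*(248 + 5))/5 - 36819 = (1/62)*(⅕)*(-3007 - 1*5*253) - 36819 = (1/62)*(⅕)*(-3007 - 1265) - 36819 = (1/62)*(⅕)*(-4272) - 36819 = -2136/155 - 36819 = -5709081/155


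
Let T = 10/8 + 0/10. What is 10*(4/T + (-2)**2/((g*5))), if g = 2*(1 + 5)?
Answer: 98/3 ≈ 32.667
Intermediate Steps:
T = 5/4 (T = 10*(1/8) + 0*(1/10) = 5/4 + 0 = 5/4 ≈ 1.2500)
g = 12 (g = 2*6 = 12)
10*(4/T + (-2)**2/((g*5))) = 10*(4/(5/4) + (-2)**2/((12*5))) = 10*(4*(4/5) + 4/60) = 10*(16/5 + 4*(1/60)) = 10*(16/5 + 1/15) = 10*(49/15) = 98/3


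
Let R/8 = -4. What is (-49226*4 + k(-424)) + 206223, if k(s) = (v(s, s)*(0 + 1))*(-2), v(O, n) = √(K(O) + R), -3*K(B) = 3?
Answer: 9319 - 2*I*√33 ≈ 9319.0 - 11.489*I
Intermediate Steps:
R = -32 (R = 8*(-4) = -32)
K(B) = -1 (K(B) = -⅓*3 = -1)
v(O, n) = I*√33 (v(O, n) = √(-1 - 32) = √(-33) = I*√33)
k(s) = -2*I*√33 (k(s) = ((I*√33)*(0 + 1))*(-2) = ((I*√33)*1)*(-2) = (I*√33)*(-2) = -2*I*√33)
(-49226*4 + k(-424)) + 206223 = (-49226*4 - 2*I*√33) + 206223 = (-196904 - 2*I*√33) + 206223 = 9319 - 2*I*√33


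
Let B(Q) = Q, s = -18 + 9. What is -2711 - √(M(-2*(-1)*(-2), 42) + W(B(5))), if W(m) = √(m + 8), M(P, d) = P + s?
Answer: -2711 - I*√(13 - √13) ≈ -2711.0 - 3.065*I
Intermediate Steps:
s = -9
M(P, d) = -9 + P (M(P, d) = P - 9 = -9 + P)
W(m) = √(8 + m)
-2711 - √(M(-2*(-1)*(-2), 42) + W(B(5))) = -2711 - √((-9 - 2*(-1)*(-2)) + √(8 + 5)) = -2711 - √((-9 + 2*(-2)) + √13) = -2711 - √((-9 - 4) + √13) = -2711 - √(-13 + √13)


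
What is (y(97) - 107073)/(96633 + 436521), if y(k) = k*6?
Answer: -35497/177718 ≈ -0.19974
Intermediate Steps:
y(k) = 6*k
(y(97) - 107073)/(96633 + 436521) = (6*97 - 107073)/(96633 + 436521) = (582 - 107073)/533154 = -106491*1/533154 = -35497/177718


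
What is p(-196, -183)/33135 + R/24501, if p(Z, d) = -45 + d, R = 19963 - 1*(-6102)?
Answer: 286025849/270613545 ≈ 1.0570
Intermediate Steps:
R = 26065 (R = 19963 + 6102 = 26065)
p(-196, -183)/33135 + R/24501 = (-45 - 183)/33135 + 26065/24501 = -228*1/33135 + 26065*(1/24501) = -76/11045 + 26065/24501 = 286025849/270613545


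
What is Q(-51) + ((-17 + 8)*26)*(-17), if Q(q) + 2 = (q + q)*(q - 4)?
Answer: 9586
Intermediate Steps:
Q(q) = -2 + 2*q*(-4 + q) (Q(q) = -2 + (q + q)*(q - 4) = -2 + (2*q)*(-4 + q) = -2 + 2*q*(-4 + q))
Q(-51) + ((-17 + 8)*26)*(-17) = (-2 - 8*(-51) + 2*(-51)²) + ((-17 + 8)*26)*(-17) = (-2 + 408 + 2*2601) - 9*26*(-17) = (-2 + 408 + 5202) - 234*(-17) = 5608 + 3978 = 9586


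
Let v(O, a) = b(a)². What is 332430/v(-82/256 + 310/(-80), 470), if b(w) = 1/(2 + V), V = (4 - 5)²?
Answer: 2991870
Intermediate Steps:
V = 1 (V = (-1)² = 1)
b(w) = ⅓ (b(w) = 1/(2 + 1) = 1/3 = ⅓)
v(O, a) = ⅑ (v(O, a) = (⅓)² = ⅑)
332430/v(-82/256 + 310/(-80), 470) = 332430/(⅑) = 332430*9 = 2991870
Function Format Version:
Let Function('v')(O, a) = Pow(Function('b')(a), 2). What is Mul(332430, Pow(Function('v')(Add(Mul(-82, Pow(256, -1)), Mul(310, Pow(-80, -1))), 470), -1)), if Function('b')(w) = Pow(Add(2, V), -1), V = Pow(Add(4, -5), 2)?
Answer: 2991870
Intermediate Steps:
V = 1 (V = Pow(-1, 2) = 1)
Function('b')(w) = Rational(1, 3) (Function('b')(w) = Pow(Add(2, 1), -1) = Pow(3, -1) = Rational(1, 3))
Function('v')(O, a) = Rational(1, 9) (Function('v')(O, a) = Pow(Rational(1, 3), 2) = Rational(1, 9))
Mul(332430, Pow(Function('v')(Add(Mul(-82, Pow(256, -1)), Mul(310, Pow(-80, -1))), 470), -1)) = Mul(332430, Pow(Rational(1, 9), -1)) = Mul(332430, 9) = 2991870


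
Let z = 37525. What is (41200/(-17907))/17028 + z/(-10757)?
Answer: -2860645262075/820007174943 ≈ -3.4886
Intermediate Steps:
(41200/(-17907))/17028 + z/(-10757) = (41200/(-17907))/17028 + 37525/(-10757) = (41200*(-1/17907))*(1/17028) + 37525*(-1/10757) = -41200/17907*1/17028 - 37525/10757 = -10300/76230099 - 37525/10757 = -2860645262075/820007174943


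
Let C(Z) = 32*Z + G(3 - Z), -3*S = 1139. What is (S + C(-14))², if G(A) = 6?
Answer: 6076225/9 ≈ 6.7514e+5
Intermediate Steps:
S = -1139/3 (S = -⅓*1139 = -1139/3 ≈ -379.67)
C(Z) = 6 + 32*Z (C(Z) = 32*Z + 6 = 6 + 32*Z)
(S + C(-14))² = (-1139/3 + (6 + 32*(-14)))² = (-1139/3 + (6 - 448))² = (-1139/3 - 442)² = (-2465/3)² = 6076225/9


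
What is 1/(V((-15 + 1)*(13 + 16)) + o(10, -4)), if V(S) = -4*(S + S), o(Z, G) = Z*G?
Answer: 1/3208 ≈ 0.00031172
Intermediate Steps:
o(Z, G) = G*Z
V(S) = -8*S
1/(V((-15 + 1)*(13 + 16)) + o(10, -4)) = 1/(-8*(-15 + 1)*(13 + 16) - 4*10) = 1/(-(-112)*29 - 40) = 1/(-8*(-406) - 40) = 1/(3248 - 40) = 1/3208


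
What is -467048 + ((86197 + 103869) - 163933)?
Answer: -440915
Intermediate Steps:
-467048 + ((86197 + 103869) - 163933) = -467048 + (190066 - 163933) = -467048 + 26133 = -440915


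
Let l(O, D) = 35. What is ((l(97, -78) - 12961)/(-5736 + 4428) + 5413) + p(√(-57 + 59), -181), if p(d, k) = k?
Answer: 3428191/654 ≈ 5241.9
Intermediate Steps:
((l(97, -78) - 12961)/(-5736 + 4428) + 5413) + p(√(-57 + 59), -181) = ((35 - 12961)/(-5736 + 4428) + 5413) - 181 = (-12926/(-1308) + 5413) - 181 = (-12926*(-1/1308) + 5413) - 181 = (6463/654 + 5413) - 181 = 3546565/654 - 181 = 3428191/654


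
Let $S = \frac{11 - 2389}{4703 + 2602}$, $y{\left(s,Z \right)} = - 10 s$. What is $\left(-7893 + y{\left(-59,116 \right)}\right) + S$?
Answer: $- \frac{53350793}{7305} \approx -7303.3$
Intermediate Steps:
$S = - \frac{2378}{7305} \approx -0.32553$
$\left(-7893 + y{\left(-59,116 \right)}\right) + S = \left(-7893 - -590\right) - \frac{2378}{7305} = \left(-7893 + 590\right) - \frac{2378}{7305} = -7303 - \frac{2378}{7305} = - \frac{53350793}{7305}$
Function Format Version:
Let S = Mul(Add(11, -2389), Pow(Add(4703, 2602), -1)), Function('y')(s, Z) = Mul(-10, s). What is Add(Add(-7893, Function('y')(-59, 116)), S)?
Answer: Rational(-53350793, 7305) ≈ -7303.3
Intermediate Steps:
S = Rational(-2378, 7305) (S = Mul(-2378, Pow(7305, -1)) = Mul(-2378, Rational(1, 7305)) = Rational(-2378, 7305) ≈ -0.32553)
Add(Add(-7893, Function('y')(-59, 116)), S) = Add(Add(-7893, Mul(-10, -59)), Rational(-2378, 7305)) = Add(Add(-7893, 590), Rational(-2378, 7305)) = Add(-7303, Rational(-2378, 7305)) = Rational(-53350793, 7305)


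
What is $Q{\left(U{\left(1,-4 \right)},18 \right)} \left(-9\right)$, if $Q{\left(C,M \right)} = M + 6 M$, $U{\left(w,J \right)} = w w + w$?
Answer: $-1134$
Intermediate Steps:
$U{\left(w,J \right)} = w + w^{2}$ ($U{\left(w,J \right)} = w^{2} + w = w + w^{2}$)
$Q{\left(C,M \right)} = 7 M$
$Q{\left(U{\left(1,-4 \right)},18 \right)} \left(-9\right) = 7 \cdot 18 \left(-9\right) = 126 \left(-9\right) = -1134$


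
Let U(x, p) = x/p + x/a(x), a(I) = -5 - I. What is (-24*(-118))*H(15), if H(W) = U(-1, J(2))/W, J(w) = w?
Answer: -236/5 ≈ -47.200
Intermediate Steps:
U(x, p) = x/p + x/(-5 - x)
H(W) = -1/(4*W) (H(W) = (-1*(5 - 1 - 1*2)/(2*(5 - 1)))/W = (-1*1/2*(5 - 1 - 2)/4)/W = (-1*1/2*1/4*2)/W = -1/(4*W))
(-24*(-118))*H(15) = (-24*(-118))*(-1/4/15) = 2832*(-1/4*1/15) = 2832*(-1/60) = -236/5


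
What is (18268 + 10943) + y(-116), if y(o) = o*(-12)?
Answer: 30603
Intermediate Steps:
y(o) = -12*o
(18268 + 10943) + y(-116) = (18268 + 10943) - 12*(-116) = 29211 + 1392 = 30603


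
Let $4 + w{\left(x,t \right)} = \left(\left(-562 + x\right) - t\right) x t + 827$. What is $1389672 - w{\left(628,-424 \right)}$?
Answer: $131862129$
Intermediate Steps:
$w{\left(x,t \right)} = 823 + t x \left(-562 + x - t\right)$ ($w{\left(x,t \right)} = -4 + \left(\left(\left(-562 + x\right) - t\right) x t + 827\right) = -4 + \left(\left(-562 + x - t\right) x t + 827\right) = -4 + \left(x \left(-562 + x - t\right) t + 827\right) = -4 + \left(t x \left(-562 + x - t\right) + 827\right) = -4 + \left(827 + t x \left(-562 + x - t\right)\right) = 823 + t x \left(-562 + x - t\right)$)
$1389672 - w{\left(628,-424 \right)} = 1389672 - \left(823 - 424 \cdot 628^{2} - 628 \left(-424\right)^{2} - \left(-238288\right) 628\right) = 1389672 - \left(823 - 167218816 - 628 \cdot 179776 + 149644864\right) = 1389672 - \left(823 - 167218816 - 112899328 + 149644864\right) = 1389672 - -130472457 = 1389672 + 130472457 = 131862129$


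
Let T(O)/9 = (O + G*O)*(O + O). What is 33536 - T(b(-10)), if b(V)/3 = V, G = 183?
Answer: -2947264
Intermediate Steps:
b(V) = 3*V
T(O) = 3312*O² (T(O) = 9*((O + 183*O)*(O + O)) = 9*((184*O)*(2*O)) = 9*(368*O²) = 3312*O²)
33536 - T(b(-10)) = 33536 - 3312*(3*(-10))² = 33536 - 3312*(-30)² = 33536 - 3312*900 = 33536 - 1*2980800 = 33536 - 2980800 = -2947264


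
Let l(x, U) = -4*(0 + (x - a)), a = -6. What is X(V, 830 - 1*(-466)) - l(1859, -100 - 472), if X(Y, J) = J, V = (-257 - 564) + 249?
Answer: 8756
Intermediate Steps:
V = -572 (V = -821 + 249 = -572)
l(x, U) = -24 - 4*x (l(x, U) = -4*(0 + (x - 1*(-6))) = -4*(0 + (x + 6)) = -4*(0 + (6 + x)) = -4*(6 + x) = -24 - 4*x)
X(V, 830 - 1*(-466)) - l(1859, -100 - 472) = (830 - 1*(-466)) - (-24 - 4*1859) = (830 + 466) - (-24 - 7436) = 1296 - 1*(-7460) = 1296 + 7460 = 8756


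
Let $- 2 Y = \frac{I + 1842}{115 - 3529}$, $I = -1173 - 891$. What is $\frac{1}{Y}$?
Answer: $- \frac{1138}{37} \approx -30.757$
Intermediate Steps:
$I = -2064$
$Y = - \frac{37}{1138}$ ($Y = - \frac{\left(-2064 + 1842\right) \frac{1}{115 - 3529}}{2} = - \frac{\left(-222\right) \frac{1}{-3414}}{2} = - \frac{\left(-222\right) \left(- \frac{1}{3414}\right)}{2} = \left(- \frac{1}{2}\right) \frac{37}{569} = - \frac{37}{1138} \approx -0.032513$)
$\frac{1}{Y} = \frac{1}{- \frac{37}{1138}} = - \frac{1138}{37}$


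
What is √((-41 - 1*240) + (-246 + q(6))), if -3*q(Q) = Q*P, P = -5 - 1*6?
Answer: I*√505 ≈ 22.472*I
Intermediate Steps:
P = -11 (P = -5 - 6 = -11)
q(Q) = 11*Q/3 (q(Q) = -Q*(-11)/3 = -(-11)*Q/3 = 11*Q/3)
√((-41 - 1*240) + (-246 + q(6))) = √((-41 - 1*240) + (-246 + (11/3)*6)) = √((-41 - 240) + (-246 + 22)) = √(-281 - 224) = √(-505) = I*√505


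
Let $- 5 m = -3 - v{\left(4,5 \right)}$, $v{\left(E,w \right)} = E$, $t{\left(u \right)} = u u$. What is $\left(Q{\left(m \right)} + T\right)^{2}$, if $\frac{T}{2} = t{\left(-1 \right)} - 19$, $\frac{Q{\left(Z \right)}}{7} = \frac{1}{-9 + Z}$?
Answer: $\frac{1968409}{1444} \approx 1363.2$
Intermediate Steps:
$t{\left(u \right)} = u^{2}$
$m = \frac{7}{5}$ ($m = - \frac{-3 - 4}{5} = \left(- \frac{1}{5}\right) \left(-7\right) = \frac{7}{5} \approx 1.4$)
$Q{\left(Z \right)} = \frac{7}{-9 + Z}$
$T = -36$ ($T = 2 \left(\left(-1\right)^{2} - 19\right) = 2 \left(1 - 19\right) = 2 \left(-18\right) = -36$)
$\left(Q{\left(m \right)} + T\right)^{2} = \left(\frac{7}{-9 + \frac{7}{5}} - 36\right)^{2} = \left(\frac{7}{- \frac{38}{5}} - 36\right)^{2} = \left(7 \left(- \frac{5}{38}\right) - 36\right)^{2} = \left(- \frac{35}{38} - 36\right)^{2} = \left(- \frac{1403}{38}\right)^{2} = \frac{1968409}{1444}$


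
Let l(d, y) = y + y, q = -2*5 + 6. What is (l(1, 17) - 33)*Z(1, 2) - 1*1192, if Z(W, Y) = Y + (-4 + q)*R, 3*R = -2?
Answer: -3554/3 ≈ -1184.7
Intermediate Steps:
R = -2/3 (R = (1/3)*(-2) = -2/3 ≈ -0.66667)
q = -4 (q = -10 + 6 = -4)
l(d, y) = 2*y
Z(W, Y) = 16/3 + Y (Z(W, Y) = Y + (-4 - 4)*(-2/3) = Y - 8*(-2/3) = Y + 16/3 = 16/3 + Y)
(l(1, 17) - 33)*Z(1, 2) - 1*1192 = (2*17 - 33)*(16/3 + 2) - 1*1192 = (34 - 33)*(22/3) - 1192 = 1*(22/3) - 1192 = 22/3 - 1192 = -3554/3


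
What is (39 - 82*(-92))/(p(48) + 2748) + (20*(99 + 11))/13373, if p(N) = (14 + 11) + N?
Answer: 107613659/37725233 ≈ 2.8526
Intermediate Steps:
p(N) = 25 + N
(39 - 82*(-92))/(p(48) + 2748) + (20*(99 + 11))/13373 = (39 - 82*(-92))/((25 + 48) + 2748) + (20*(99 + 11))/13373 = (39 + 7544)/(73 + 2748) + (20*110)*(1/13373) = 7583/2821 + 2200*(1/13373) = 7583*(1/2821) + 2200/13373 = 7583/2821 + 2200/13373 = 107613659/37725233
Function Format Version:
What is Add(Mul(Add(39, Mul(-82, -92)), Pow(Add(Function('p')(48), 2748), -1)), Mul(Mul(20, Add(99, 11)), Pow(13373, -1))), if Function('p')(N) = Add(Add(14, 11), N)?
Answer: Rational(107613659, 37725233) ≈ 2.8526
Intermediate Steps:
Function('p')(N) = Add(25, N)
Add(Mul(Add(39, Mul(-82, -92)), Pow(Add(Function('p')(48), 2748), -1)), Mul(Mul(20, Add(99, 11)), Pow(13373, -1))) = Add(Mul(Add(39, Mul(-82, -92)), Pow(Add(Add(25, 48), 2748), -1)), Mul(Mul(20, Add(99, 11)), Pow(13373, -1))) = Add(Mul(Add(39, 7544), Pow(Add(73, 2748), -1)), Mul(Mul(20, 110), Rational(1, 13373))) = Add(Mul(7583, Pow(2821, -1)), Mul(2200, Rational(1, 13373))) = Add(Mul(7583, Rational(1, 2821)), Rational(2200, 13373)) = Add(Rational(7583, 2821), Rational(2200, 13373)) = Rational(107613659, 37725233)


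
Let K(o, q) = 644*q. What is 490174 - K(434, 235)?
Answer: 338834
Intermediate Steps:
490174 - K(434, 235) = 490174 - 644*235 = 490174 - 1*151340 = 490174 - 151340 = 338834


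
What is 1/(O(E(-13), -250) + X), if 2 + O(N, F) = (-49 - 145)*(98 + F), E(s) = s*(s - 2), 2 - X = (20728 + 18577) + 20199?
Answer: -1/30016 ≈ -3.3316e-5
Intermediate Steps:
X = -59502 (X = 2 - ((20728 + 18577) + 20199) = 2 - (39305 + 20199) = 2 - 1*59504 = 2 - 59504 = -59502)
E(s) = s*(-2 + s)
O(N, F) = -19014 - 194*F (O(N, F) = -2 + (-49 - 145)*(98 + F) = -2 - 194*(98 + F) = -2 + (-19012 - 194*F) = -19014 - 194*F)
1/(O(E(-13), -250) + X) = 1/((-19014 - 194*(-250)) - 59502) = 1/((-19014 + 48500) - 59502) = 1/(29486 - 59502) = 1/(-30016) = -1/30016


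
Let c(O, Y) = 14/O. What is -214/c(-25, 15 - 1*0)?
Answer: 2675/7 ≈ 382.14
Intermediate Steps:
-214/c(-25, 15 - 1*0) = -214/(14/(-25)) = -214/(14*(-1/25)) = -214/(-14/25) = -214*(-25/14) = 2675/7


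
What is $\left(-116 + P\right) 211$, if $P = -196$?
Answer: $-65832$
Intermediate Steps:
$\left(-116 + P\right) 211 = \left(-116 - 196\right) 211 = \left(-312\right) 211 = -65832$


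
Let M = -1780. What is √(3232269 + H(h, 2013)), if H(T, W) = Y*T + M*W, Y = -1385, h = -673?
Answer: √581234 ≈ 762.39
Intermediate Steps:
H(T, W) = -1780*W - 1385*T (H(T, W) = -1385*T - 1780*W = -1780*W - 1385*T)
√(3232269 + H(h, 2013)) = √(3232269 + (-1780*2013 - 1385*(-673))) = √(3232269 + (-3583140 + 932105)) = √(3232269 - 2651035) = √581234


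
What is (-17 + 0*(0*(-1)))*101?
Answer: -1717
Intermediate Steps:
(-17 + 0*(0*(-1)))*101 = (-17 + 0*0)*101 = (-17 + 0)*101 = -17*101 = -1717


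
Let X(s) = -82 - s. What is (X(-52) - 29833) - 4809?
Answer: -34672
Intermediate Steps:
(X(-52) - 29833) - 4809 = ((-82 - 1*(-52)) - 29833) - 4809 = ((-82 + 52) - 29833) - 4809 = (-30 - 29833) - 4809 = -29863 - 4809 = -34672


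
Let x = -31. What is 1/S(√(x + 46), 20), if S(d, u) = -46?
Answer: -1/46 ≈ -0.021739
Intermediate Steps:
1/S(√(x + 46), 20) = 1/(-46) = -1/46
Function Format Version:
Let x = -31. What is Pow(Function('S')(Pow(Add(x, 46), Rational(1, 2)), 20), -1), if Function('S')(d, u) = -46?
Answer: Rational(-1, 46) ≈ -0.021739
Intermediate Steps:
Pow(Function('S')(Pow(Add(x, 46), Rational(1, 2)), 20), -1) = Pow(-46, -1) = Rational(-1, 46)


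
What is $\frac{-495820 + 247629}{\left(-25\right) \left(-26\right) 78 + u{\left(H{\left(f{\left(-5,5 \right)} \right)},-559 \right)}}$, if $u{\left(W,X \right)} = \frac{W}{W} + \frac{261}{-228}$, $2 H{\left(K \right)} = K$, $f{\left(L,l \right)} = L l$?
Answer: $- \frac{18862516}{3853189} \approx -4.8953$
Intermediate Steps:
$H{\left(K \right)} = \frac{K}{2}$
$u{\left(W,X \right)} = - \frac{11}{76}$ ($u{\left(W,X \right)} = 1 + 261 \left(- \frac{1}{228}\right) = 1 - \frac{87}{76} = - \frac{11}{76}$)
$\frac{-495820 + 247629}{\left(-25\right) \left(-26\right) 78 + u{\left(H{\left(f{\left(-5,5 \right)} \right)},-559 \right)}} = \frac{-495820 + 247629}{\left(-25\right) \left(-26\right) 78 - \frac{11}{76}} = - \frac{248191}{650 \cdot 78 - \frac{11}{76}} = - \frac{248191}{50700 - \frac{11}{76}} = - \frac{248191}{\frac{3853189}{76}} = \left(-248191\right) \frac{76}{3853189} = - \frac{18862516}{3853189}$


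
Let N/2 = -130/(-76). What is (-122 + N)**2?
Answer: 5076009/361 ≈ 14061.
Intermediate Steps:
N = 65/19 (N = 2*(-130/(-76)) = 2*(-130*(-1/76)) = 2*(65/38) = 65/19 ≈ 3.4211)
(-122 + N)**2 = (-122 + 65/19)**2 = (-2253/19)**2 = 5076009/361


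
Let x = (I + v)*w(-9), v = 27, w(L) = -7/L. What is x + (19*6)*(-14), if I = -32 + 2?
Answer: -4795/3 ≈ -1598.3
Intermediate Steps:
I = -30
x = -7/3 (x = (-30 + 27)*(-7/(-9)) = -(-21)*(-1)/9 = -3*7/9 = -7/3 ≈ -2.3333)
x + (19*6)*(-14) = -7/3 + (19*6)*(-14) = -7/3 + 114*(-14) = -7/3 - 1596 = -4795/3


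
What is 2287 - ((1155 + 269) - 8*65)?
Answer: 1383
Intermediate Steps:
2287 - ((1155 + 269) - 8*65) = 2287 - (1424 - 520) = 2287 - 1*904 = 2287 - 904 = 1383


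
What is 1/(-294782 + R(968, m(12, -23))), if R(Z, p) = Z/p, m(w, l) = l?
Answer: -23/6780954 ≈ -3.3919e-6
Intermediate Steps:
1/(-294782 + R(968, m(12, -23))) = 1/(-294782 + 968/(-23)) = 1/(-294782 + 968*(-1/23)) = 1/(-294782 - 968/23) = 1/(-6780954/23) = -23/6780954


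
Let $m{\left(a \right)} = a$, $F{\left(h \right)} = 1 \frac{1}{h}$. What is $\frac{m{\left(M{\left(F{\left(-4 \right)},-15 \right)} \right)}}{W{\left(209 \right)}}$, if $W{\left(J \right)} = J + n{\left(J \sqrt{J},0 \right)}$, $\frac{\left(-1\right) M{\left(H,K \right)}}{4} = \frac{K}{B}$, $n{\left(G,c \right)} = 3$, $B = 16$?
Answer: $\frac{15}{848} \approx 0.017689$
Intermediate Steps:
$F{\left(h \right)} = \frac{1}{h}$
$M{\left(H,K \right)} = - \frac{K}{4}$ ($M{\left(H,K \right)} = - 4 \frac{K}{16} = - \frac{K}{4}$)
$W{\left(J \right)} = 3 + J$ ($W{\left(J \right)} = J + 3 = 3 + J$)
$\frac{m{\left(M{\left(F{\left(-4 \right)},-15 \right)} \right)}}{W{\left(209 \right)}} = \frac{\left(- \frac{1}{4}\right) \left(-15\right)}{3 + 209} = \frac{15}{4 \cdot 212} = \frac{15}{4} \cdot \frac{1}{212} = \frac{15}{848}$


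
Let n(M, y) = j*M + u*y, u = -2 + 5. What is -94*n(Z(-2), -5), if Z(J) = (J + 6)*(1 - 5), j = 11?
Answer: 17954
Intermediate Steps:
Z(J) = -24 - 4*J (Z(J) = (6 + J)*(-4) = -24 - 4*J)
u = 3
n(M, y) = 3*y + 11*M (n(M, y) = 11*M + 3*y = 3*y + 11*M)
-94*n(Z(-2), -5) = -94*(3*(-5) + 11*(-24 - 4*(-2))) = -94*(-15 + 11*(-24 + 8)) = -94*(-15 + 11*(-16)) = -94*(-15 - 176) = -94*(-191) = 17954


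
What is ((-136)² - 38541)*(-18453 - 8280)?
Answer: 535862985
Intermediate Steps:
((-136)² - 38541)*(-18453 - 8280) = (18496 - 38541)*(-26733) = -20045*(-26733) = 535862985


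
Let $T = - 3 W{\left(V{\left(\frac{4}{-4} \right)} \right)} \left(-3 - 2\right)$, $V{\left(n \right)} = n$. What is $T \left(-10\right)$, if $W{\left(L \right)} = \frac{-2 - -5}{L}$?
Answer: $450$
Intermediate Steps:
$W{\left(L \right)} = \frac{3}{L}$ ($W{\left(L \right)} = \frac{-2 + 5}{L} = \frac{3}{L}$)
$T = -45$ ($T = - 3 \frac{3}{4 \frac{1}{-4}} \left(-3 - 2\right) = - 3 \frac{3}{4 \left(- \frac{1}{4}\right)} \left(-3 - 2\right) = - 3 \frac{3}{-1} \left(-5\right) = - 3 \cdot 3 \left(-1\right) \left(-5\right) = \left(-3\right) \left(-3\right) \left(-5\right) = 9 \left(-5\right) = -45$)
$T \left(-10\right) = \left(-45\right) \left(-10\right) = 450$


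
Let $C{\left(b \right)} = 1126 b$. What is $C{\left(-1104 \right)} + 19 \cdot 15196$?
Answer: $-954380$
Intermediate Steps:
$C{\left(-1104 \right)} + 19 \cdot 15196 = 1126 \left(-1104\right) + 19 \cdot 15196 = -1243104 + 288724 = -954380$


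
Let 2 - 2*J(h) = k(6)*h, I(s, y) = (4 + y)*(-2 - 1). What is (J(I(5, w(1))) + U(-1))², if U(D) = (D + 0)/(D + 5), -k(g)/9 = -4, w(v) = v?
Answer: 1172889/16 ≈ 73306.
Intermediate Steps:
k(g) = 36 (k(g) = -9*(-4) = 36)
U(D) = D/(5 + D)
I(s, y) = -12 - 3*y (I(s, y) = (4 + y)*(-3) = -12 - 3*y)
J(h) = 1 - 18*h
(J(I(5, w(1))) + U(-1))² = ((1 - 18*(-12 - 3*1)) - 1/(5 - 1))² = ((1 - 18*(-12 - 3)) - 1/4)² = ((1 - 18*(-15)) - 1*¼)² = ((1 + 270) - ¼)² = (271 - ¼)² = (1083/4)² = 1172889/16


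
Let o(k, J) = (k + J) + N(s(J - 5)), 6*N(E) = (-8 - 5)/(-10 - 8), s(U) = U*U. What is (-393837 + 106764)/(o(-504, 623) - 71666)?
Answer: 31003884/7727063 ≈ 4.0124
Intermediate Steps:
s(U) = U²
N(E) = 13/108 (N(E) = ((-8 - 5)/(-10 - 8))/6 = (-13/(-18))/6 = (-13*(-1/18))/6 = (⅙)*(13/18) = 13/108)
o(k, J) = 13/108 + J + k (o(k, J) = (k + J) + 13/108 = (J + k) + 13/108 = 13/108 + J + k)
(-393837 + 106764)/(o(-504, 623) - 71666) = (-393837 + 106764)/((13/108 + 623 - 504) - 71666) = -287073/(12865/108 - 71666) = -287073/(-7727063/108) = -287073*(-108/7727063) = 31003884/7727063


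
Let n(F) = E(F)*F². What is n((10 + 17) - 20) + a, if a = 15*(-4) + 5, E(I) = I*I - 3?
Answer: 2199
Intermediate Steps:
E(I) = -3 + I² (E(I) = I² - 3 = -3 + I²)
n(F) = F²*(-3 + F²) (n(F) = (-3 + F²)*F² = F²*(-3 + F²))
a = -55 (a = -60 + 5 = -55)
n((10 + 17) - 20) + a = ((10 + 17) - 20)²*(-3 + ((10 + 17) - 20)²) - 55 = (27 - 20)²*(-3 + (27 - 20)²) - 55 = 7²*(-3 + 7²) - 55 = 49*(-3 + 49) - 55 = 49*46 - 55 = 2254 - 55 = 2199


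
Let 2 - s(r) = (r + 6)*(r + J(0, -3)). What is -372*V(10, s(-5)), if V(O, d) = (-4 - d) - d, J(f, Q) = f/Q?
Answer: 6696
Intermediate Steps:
s(r) = 2 - r*(6 + r) (s(r) = 2 - (r + 6)*(r + 0/(-3)) = 2 - (6 + r)*(r + 0*(-⅓)) = 2 - (6 + r)*(r + 0) = 2 - (6 + r)*r = 2 - r*(6 + r))
V(O, d) = -4 - 2*d
-372*V(10, s(-5)) = -372*(-4 - 2*(2 - 1*(-5)² - 6*(-5))) = -372*(-4 - 2*(2 - 1*25 + 30)) = -372*(-4 - 2*(2 - 25 + 30)) = -372*(-4 - 2*7) = -372*(-4 - 14) = -372*(-18) = 6696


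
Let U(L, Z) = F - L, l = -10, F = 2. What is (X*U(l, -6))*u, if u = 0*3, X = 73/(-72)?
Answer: 0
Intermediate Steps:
X = -73/72 (X = 73*(-1/72) = -73/72 ≈ -1.0139)
u = 0
U(L, Z) = 2 - L
(X*U(l, -6))*u = -73*(2 - 1*(-10))/72*0 = -73*(2 + 10)/72*0 = -73/72*12*0 = -73/6*0 = 0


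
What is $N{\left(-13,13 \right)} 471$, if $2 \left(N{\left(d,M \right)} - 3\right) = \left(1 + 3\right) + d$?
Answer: $- \frac{1413}{2} \approx -706.5$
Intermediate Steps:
$N{\left(d,M \right)} = 5 + \frac{d}{2}$ ($N{\left(d,M \right)} = 3 + \frac{\left(1 + 3\right) + d}{2} = 3 + \frac{4 + d}{2} = 3 + \left(2 + \frac{d}{2}\right) = 5 + \frac{d}{2}$)
$N{\left(-13,13 \right)} 471 = \left(5 + \frac{1}{2} \left(-13\right)\right) 471 = \left(5 - \frac{13}{2}\right) 471 = \left(- \frac{3}{2}\right) 471 = - \frac{1413}{2}$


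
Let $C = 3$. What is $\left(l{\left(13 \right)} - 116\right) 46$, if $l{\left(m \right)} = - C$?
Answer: $-5474$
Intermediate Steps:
$l{\left(m \right)} = -3$ ($l{\left(m \right)} = \left(-1\right) 3 = -3$)
$\left(l{\left(13 \right)} - 116\right) 46 = \left(-3 - 116\right) 46 = \left(-119\right) 46 = -5474$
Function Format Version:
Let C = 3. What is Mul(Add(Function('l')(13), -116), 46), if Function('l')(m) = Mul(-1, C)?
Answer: -5474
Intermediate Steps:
Function('l')(m) = -3 (Function('l')(m) = Mul(-1, 3) = -3)
Mul(Add(Function('l')(13), -116), 46) = Mul(Add(-3, -116), 46) = Mul(-119, 46) = -5474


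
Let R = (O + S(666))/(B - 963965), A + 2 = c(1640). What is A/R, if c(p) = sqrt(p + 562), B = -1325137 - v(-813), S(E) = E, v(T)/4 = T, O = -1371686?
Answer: -4665/1399 + 4665*sqrt(2202)/2798 ≈ 74.903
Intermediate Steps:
v(T) = 4*T
B = -1321885 (B = -1325137 - 4*(-813) = -1325137 - 1*(-3252) = -1325137 + 3252 = -1321885)
c(p) = sqrt(562 + p)
A = -2 + sqrt(2202) (A = -2 + sqrt(562 + 1640) = -2 + sqrt(2202) ≈ 44.925)
R = 2798/4665 (R = (-1371686 + 666)/(-1321885 - 963965) = -1371020/(-2285850) = -1371020*(-1/2285850) = 2798/4665 ≈ 0.59979)
A/R = (-2 + sqrt(2202))/(2798/4665) = (-2 + sqrt(2202))*(4665/2798) = -4665/1399 + 4665*sqrt(2202)/2798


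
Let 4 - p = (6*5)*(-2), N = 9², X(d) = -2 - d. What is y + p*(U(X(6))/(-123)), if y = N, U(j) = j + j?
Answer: 10987/123 ≈ 89.325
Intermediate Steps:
U(j) = 2*j
N = 81
y = 81
p = 64 (p = 4 - 6*5*(-2) = 4 - 30*(-2) = 4 - 1*(-60) = 4 + 60 = 64)
y + p*(U(X(6))/(-123)) = 81 + 64*((2*(-2 - 1*6))/(-123)) = 81 + 64*((2*(-2 - 6))*(-1/123)) = 81 + 64*((2*(-8))*(-1/123)) = 81 + 64*(-16*(-1/123)) = 81 + 64*(16/123) = 81 + 1024/123 = 10987/123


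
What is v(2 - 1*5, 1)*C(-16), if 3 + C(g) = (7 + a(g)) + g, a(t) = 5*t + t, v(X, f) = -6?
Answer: 648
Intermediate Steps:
a(t) = 6*t
C(g) = 4 + 7*g (C(g) = -3 + ((7 + 6*g) + g) = -3 + (7 + 7*g) = 4 + 7*g)
v(2 - 1*5, 1)*C(-16) = -6*(4 + 7*(-16)) = -6*(4 - 112) = -6*(-108) = 648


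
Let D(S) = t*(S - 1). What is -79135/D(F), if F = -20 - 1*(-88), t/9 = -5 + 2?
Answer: 79135/1809 ≈ 43.745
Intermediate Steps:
t = -27 (t = 9*(-5 + 2) = 9*(-3) = -27)
F = 68 (F = -20 + 88 = 68)
D(S) = 27 - 27*S (D(S) = -27*(S - 1) = -27*(-1 + S) = 27 - 27*S)
-79135/D(F) = -79135/(27 - 27*68) = -79135/(27 - 1836) = -79135/(-1809) = -79135*(-1/1809) = 79135/1809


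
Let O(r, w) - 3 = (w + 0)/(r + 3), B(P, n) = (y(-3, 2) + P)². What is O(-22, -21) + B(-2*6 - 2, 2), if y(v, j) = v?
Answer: 5569/19 ≈ 293.11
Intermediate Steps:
B(P, n) = (-3 + P)²
O(r, w) = 3 + w/(3 + r) (O(r, w) = 3 + (w + 0)/(r + 3) = 3 + w/(3 + r))
O(-22, -21) + B(-2*6 - 2, 2) = (9 - 21 + 3*(-22))/(3 - 22) + (-3 + (-2*6 - 2))² = (9 - 21 - 66)/(-19) + (-3 + (-12 - 2))² = -1/19*(-78) + (-3 - 14)² = 78/19 + (-17)² = 78/19 + 289 = 5569/19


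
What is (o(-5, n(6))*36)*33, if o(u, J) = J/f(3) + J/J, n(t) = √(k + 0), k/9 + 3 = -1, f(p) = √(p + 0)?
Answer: 1188 + 2376*I*√3 ≈ 1188.0 + 4115.4*I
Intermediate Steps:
f(p) = √p
k = -36 (k = -27 + 9*(-1) = -27 - 9 = -36)
n(t) = 6*I (n(t) = √(-36 + 0) = √(-36) = 6*I)
o(u, J) = 1 + J*√3/3 (o(u, J) = J/(√3) + J/J = J*(√3/3) + 1 = J*√3/3 + 1 = 1 + J*√3/3)
(o(-5, n(6))*36)*33 = ((1 + (6*I)*√3/3)*36)*33 = ((1 + 2*I*√3)*36)*33 = (36 + 72*I*√3)*33 = 1188 + 2376*I*√3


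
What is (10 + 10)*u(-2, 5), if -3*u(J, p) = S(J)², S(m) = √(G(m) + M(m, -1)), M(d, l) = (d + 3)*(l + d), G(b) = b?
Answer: 100/3 ≈ 33.333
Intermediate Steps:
M(d, l) = (3 + d)*(d + l)
S(m) = √(-3 + m² + 3*m) (S(m) = √(m + (m² + 3*m + 3*(-1) + m*(-1))) = √(m + (m² + 3*m - 3 - m)) = √(m + (-3 + m² + 2*m)) = √(-3 + m² + 3*m))
u(J, p) = 1 - J - J²/3 (u(J, p) = -(-1 + J + J²/3) = -(-3 + J² + 3*J)/3 = 1 - J - J²/3)
(10 + 10)*u(-2, 5) = (10 + 10)*(1 - 1*(-2) - ⅓*(-2)²) = 20*(1 + 2 - ⅓*4) = 20*(1 + 2 - 4/3) = 20*(5/3) = 100/3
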